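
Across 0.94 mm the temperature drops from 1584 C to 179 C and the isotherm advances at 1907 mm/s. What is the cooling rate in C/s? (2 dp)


G = (1584-179)/0.94 = 1494.68085106 C/mm
CR = 1494.68085106 * 1907 = 2850356.38 C/s


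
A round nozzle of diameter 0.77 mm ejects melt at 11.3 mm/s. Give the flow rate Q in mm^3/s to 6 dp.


A = pi*(0.77/2)^2 = 0.46566257 mm^2
Q = 0.46566257 * 11.3 = 5.261987 mm^3/s


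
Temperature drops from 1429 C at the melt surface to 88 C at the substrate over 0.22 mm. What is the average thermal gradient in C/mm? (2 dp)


G = (1429-88)/0.22 = 6095.45 C/mm


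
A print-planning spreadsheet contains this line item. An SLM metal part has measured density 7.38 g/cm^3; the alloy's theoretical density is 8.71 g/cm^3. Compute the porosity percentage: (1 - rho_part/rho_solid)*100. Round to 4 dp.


Porosity = (1-7.38/8.71)*100 = 15.2698 %


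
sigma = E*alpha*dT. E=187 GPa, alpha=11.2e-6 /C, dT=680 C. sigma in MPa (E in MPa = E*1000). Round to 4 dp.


sigma = 187*1000 * 11.2e-6 * 680 = 1424.192 MPa


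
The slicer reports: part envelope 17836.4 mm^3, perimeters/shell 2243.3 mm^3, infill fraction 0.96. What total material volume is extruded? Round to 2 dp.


V_infill = (17836.4 - 2243.3) * 0.96 = 14969.38
V_total = 2243.3 + 14969.38 = 17212.68 mm^3


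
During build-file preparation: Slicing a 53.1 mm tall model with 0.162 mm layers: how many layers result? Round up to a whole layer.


Layers = ceil(53.1/0.162) = 328


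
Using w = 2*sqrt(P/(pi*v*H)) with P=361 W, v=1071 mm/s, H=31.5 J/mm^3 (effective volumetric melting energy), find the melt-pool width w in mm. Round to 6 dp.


w = 2*sqrt(361/(pi*1071*31.5)) = 0.116724 mm


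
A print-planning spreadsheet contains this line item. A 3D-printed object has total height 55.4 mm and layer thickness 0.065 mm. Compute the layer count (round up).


Layers = ceil(55.4/0.065) = 853


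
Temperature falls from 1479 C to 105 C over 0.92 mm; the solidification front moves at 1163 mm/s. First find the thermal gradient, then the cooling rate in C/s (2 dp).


G = (1479-105)/0.92 = 1493.47826087 C/mm
CR = 1493.47826087 * 1163 = 1736915.22 C/s


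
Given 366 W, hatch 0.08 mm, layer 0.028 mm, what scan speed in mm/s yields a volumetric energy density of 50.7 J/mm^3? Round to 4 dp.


v = 366 / (50.7*0.08*0.028) = 3222.7388 mm/s


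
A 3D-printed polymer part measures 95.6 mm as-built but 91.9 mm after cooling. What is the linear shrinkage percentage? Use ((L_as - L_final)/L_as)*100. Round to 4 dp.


Shrinkage = ((95.6-91.9)/95.6)*100 = 3.8703 %


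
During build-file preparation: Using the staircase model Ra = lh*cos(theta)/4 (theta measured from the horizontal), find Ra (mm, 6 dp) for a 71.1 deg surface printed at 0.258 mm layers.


Ra = 0.258 * cos(71.1) / 4 = 0.020893 mm


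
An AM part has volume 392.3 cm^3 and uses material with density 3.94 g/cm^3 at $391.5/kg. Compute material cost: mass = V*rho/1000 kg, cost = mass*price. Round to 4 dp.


Mass = 392.3*3.94/1000 = 1.545662 kg
Cost = 1.545662 * 391.5 = 605.1267 $


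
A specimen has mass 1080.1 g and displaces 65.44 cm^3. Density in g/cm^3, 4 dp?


rho = 1080.1 / 65.44 = 16.5052 g/cm^3


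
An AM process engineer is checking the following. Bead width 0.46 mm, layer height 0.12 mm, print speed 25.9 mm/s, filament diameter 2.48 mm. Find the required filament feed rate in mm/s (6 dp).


Q = 0.46 * 0.12 * 25.9 = 1.42968 mm^3/s
A_fil = pi*(2.48/2)^2 = 4.83051286 mm^2
v_feed = 1.42968 / 4.83051286 = 0.295969 mm/s


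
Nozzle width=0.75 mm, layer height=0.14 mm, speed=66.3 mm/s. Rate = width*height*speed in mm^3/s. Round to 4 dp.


Rate = 0.75 * 0.14 * 66.3 = 6.9615 mm^3/s


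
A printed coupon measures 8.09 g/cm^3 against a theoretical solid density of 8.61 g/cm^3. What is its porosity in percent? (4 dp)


Porosity = (1-8.09/8.61)*100 = 6.0395 %


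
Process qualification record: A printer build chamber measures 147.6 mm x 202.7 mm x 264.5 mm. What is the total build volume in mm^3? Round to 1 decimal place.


V = 147.6 * 202.7 * 264.5 = 7913448.5 mm^3


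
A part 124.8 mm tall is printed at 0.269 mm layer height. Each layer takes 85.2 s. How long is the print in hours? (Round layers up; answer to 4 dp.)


Layers = ceil(124.8/0.269) = 464
t = 464 * 85.2 / 3600 = 10.9813 hrs


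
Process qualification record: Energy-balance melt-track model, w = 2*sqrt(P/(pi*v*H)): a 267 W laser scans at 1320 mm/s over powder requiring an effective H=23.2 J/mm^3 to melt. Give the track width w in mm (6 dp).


w = 2*sqrt(267/(pi*1320*23.2)) = 0.105361 mm


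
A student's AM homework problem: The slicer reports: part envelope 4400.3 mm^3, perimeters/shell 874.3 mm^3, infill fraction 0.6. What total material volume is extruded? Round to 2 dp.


V_infill = (4400.3 - 874.3) * 0.6 = 2115.6
V_total = 874.3 + 2115.6 = 2989.9 mm^3


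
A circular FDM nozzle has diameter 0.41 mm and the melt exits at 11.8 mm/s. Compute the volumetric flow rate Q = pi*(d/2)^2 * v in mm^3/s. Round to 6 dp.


A = pi*(0.41/2)^2 = 0.13202543 mm^2
Q = 0.13202543 * 11.8 = 1.5579 mm^3/s


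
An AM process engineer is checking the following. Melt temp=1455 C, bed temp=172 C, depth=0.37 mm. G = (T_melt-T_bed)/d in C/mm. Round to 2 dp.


G = (1455-172)/0.37 = 3467.57 C/mm


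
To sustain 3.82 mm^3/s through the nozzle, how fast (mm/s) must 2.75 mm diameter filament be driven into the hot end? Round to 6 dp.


A = pi*(2.75/2)^2 = 5.939574
v = 3.82 / 5.939574 = 0.643144 mm/s


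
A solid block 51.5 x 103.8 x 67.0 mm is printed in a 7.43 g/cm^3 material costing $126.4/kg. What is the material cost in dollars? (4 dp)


V = 51.5 * 103.8 * 67.0 = 358161.9 mm^3 = 358.1619 cm^3
Mass = 358.1619 * 7.43 / 1000 = 2.66114292 kg
Cost = 2.66114292 * 126.4 = 336.3685 $


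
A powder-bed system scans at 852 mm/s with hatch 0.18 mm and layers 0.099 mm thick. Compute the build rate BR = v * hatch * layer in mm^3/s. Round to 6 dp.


Rate = 852 * 0.18 * 0.099 = 15.18264 mm^3/s


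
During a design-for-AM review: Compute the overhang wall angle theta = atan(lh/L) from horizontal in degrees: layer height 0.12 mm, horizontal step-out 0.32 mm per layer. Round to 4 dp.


angle = atan(0.12/0.32) = 20.556 degrees


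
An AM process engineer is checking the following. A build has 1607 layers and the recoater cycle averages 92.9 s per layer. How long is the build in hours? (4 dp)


t = 1607 * 92.9 / 3600 = 41.4695 hrs


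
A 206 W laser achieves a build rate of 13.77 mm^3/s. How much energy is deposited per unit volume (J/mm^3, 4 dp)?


SE = 206 / 13.77 = 14.9601 J/mm^3


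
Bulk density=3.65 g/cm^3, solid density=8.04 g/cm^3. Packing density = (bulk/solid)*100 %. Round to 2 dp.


Packing = (3.65/8.04)*100 = 45.4 %


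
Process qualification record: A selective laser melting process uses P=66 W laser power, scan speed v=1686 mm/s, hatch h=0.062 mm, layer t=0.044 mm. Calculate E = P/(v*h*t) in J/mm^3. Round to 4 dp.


E = 66 / (1686*0.062*0.044) = 14.3497 J/mm^3


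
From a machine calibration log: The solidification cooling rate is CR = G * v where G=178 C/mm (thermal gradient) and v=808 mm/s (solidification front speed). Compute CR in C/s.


CR = 178 * 808 = 143824 C/s


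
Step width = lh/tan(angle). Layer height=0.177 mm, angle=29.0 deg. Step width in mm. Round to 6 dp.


step = 0.177 / tan(29.0) = 0.319316 mm


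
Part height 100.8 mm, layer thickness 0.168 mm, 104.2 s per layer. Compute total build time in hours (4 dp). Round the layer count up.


Layers = ceil(100.8/0.168) = 600
t = 600 * 104.2 / 3600 = 17.3667 hrs


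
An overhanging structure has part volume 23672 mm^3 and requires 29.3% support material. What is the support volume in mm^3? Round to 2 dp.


V_support = 23672 * 0.293 = 6935.9 mm^3


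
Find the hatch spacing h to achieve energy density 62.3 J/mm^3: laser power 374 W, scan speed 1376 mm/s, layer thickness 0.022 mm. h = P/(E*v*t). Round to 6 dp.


h = 374 / (62.3*1376*0.022) = 0.198309 mm


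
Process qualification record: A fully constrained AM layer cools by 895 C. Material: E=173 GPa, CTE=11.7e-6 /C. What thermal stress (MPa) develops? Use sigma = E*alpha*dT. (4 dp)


sigma = 173*1000 * 11.7e-6 * 895 = 1811.5695 MPa


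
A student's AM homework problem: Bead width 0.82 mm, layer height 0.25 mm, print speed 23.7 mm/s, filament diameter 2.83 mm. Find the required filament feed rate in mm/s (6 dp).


Q = 0.82 * 0.25 * 23.7 = 4.8585 mm^3/s
A_fil = pi*(2.83/2)^2 = 6.29017535 mm^2
v_feed = 4.8585 / 6.29017535 = 0.772395 mm/s


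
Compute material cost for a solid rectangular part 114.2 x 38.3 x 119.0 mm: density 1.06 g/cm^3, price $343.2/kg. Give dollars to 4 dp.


V = 114.2 * 38.3 * 119.0 = 520489.34 mm^3 = 520.48934 cm^3
Mass = 520.48934 * 1.06 / 1000 = 0.5517187 kg
Cost = 0.5517187 * 343.2 = 189.3499 $


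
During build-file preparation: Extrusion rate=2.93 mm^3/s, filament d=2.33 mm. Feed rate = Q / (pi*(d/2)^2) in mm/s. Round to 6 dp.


A = pi*(2.33/2)^2 = 4.263848
v = 2.93 / 4.263848 = 0.687173 mm/s


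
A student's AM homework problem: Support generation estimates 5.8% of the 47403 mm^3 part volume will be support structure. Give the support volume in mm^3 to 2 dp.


V_support = 47403 * 0.058 = 2749.37 mm^3


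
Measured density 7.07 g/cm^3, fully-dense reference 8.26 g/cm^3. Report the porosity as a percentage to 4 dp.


Porosity = (1-7.07/8.26)*100 = 14.4068 %


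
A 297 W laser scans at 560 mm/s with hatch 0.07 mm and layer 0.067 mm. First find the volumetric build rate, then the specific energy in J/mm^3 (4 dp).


Build rate = 560 * 0.07 * 0.067 = 2.6264 mm^3/s
SE = 297 / 2.6264 = 113.0825 J/mm^3


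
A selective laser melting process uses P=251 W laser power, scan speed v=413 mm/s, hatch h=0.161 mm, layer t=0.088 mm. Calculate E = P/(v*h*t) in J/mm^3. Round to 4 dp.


E = 251 / (413*0.161*0.088) = 42.8958 J/mm^3


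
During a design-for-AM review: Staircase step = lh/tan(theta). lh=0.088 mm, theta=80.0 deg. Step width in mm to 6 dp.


step = 0.088 / tan(80.0) = 0.015517 mm


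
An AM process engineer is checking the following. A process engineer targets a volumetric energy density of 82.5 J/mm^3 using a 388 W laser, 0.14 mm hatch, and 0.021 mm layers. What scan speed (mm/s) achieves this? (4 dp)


v = 388 / (82.5*0.14*0.021) = 1599.6702 mm/s


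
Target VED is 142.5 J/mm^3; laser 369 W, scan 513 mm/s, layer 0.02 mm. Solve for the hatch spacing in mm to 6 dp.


h = 369 / (142.5*513*0.02) = 0.252385 mm


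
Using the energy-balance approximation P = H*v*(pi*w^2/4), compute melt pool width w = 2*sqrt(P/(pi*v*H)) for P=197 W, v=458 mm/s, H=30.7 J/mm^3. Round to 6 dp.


w = 2*sqrt(197/(pi*458*30.7)) = 0.133563 mm


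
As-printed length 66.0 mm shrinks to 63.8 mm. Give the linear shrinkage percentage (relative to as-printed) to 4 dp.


Shrinkage = ((66.0-63.8)/66.0)*100 = 3.3333 %


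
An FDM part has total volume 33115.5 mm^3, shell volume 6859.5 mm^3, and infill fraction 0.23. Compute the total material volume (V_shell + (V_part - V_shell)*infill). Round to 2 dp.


V_infill = (33115.5 - 6859.5) * 0.23 = 6038.88
V_total = 6859.5 + 6038.88 = 12898.38 mm^3


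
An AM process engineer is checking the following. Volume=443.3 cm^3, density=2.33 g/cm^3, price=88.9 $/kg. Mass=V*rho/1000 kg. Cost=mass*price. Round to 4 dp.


Mass = 443.3*2.33/1000 = 1.032889 kg
Cost = 1.032889 * 88.9 = 91.8238 $


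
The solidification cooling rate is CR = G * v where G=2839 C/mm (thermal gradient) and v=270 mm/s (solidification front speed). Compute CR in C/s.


CR = 2839 * 270 = 766530 C/s


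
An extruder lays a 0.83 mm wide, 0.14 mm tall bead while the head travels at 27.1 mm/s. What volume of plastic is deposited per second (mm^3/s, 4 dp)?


Rate = 0.83 * 0.14 * 27.1 = 3.149 mm^3/s


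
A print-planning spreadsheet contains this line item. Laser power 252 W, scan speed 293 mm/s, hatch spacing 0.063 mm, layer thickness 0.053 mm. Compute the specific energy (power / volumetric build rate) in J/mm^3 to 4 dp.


Build rate = 293 * 0.063 * 0.053 = 0.978327 mm^3/s
SE = 252 / 0.978327 = 257.5826 J/mm^3


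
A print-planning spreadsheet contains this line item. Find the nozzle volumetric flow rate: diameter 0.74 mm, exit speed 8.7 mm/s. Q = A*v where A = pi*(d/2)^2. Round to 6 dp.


A = pi*(0.74/2)^2 = 0.43008403 mm^2
Q = 0.43008403 * 8.7 = 3.741731 mm^3/s


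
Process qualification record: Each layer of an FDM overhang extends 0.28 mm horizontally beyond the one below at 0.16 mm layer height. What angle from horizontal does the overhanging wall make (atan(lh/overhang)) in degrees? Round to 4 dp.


angle = atan(0.16/0.28) = 29.7449 degrees


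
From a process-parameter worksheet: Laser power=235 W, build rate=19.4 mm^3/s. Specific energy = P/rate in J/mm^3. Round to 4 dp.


SE = 235 / 19.4 = 12.1134 J/mm^3


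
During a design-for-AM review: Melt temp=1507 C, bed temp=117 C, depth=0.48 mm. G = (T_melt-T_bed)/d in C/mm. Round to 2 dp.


G = (1507-117)/0.48 = 2895.83 C/mm


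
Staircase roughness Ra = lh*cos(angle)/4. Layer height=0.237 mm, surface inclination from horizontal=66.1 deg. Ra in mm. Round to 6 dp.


Ra = 0.237 * cos(66.1) / 4 = 0.024005 mm


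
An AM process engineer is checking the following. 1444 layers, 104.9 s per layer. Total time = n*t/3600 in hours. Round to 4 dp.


t = 1444 * 104.9 / 3600 = 42.0766 hrs


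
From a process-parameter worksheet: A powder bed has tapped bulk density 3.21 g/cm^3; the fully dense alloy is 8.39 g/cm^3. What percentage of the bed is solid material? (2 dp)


Packing = (3.21/8.39)*100 = 38.26 %


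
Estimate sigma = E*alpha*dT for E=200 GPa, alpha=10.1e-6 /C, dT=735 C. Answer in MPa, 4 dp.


sigma = 200*1000 * 10.1e-6 * 735 = 1484.7 MPa


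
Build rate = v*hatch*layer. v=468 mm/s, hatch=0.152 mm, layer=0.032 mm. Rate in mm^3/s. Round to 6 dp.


Rate = 468 * 0.152 * 0.032 = 2.276352 mm^3/s


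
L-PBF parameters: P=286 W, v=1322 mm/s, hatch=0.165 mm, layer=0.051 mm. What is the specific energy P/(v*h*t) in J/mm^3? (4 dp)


Build rate = 1322 * 0.165 * 0.051 = 11.12463 mm^3/s
SE = 286 / 11.12463 = 25.7087 J/mm^3


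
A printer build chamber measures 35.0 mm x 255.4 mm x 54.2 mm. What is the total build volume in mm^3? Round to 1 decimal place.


V = 35.0 * 255.4 * 54.2 = 484493.8 mm^3


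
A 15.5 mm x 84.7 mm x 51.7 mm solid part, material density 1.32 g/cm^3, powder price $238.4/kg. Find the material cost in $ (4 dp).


V = 15.5 * 84.7 * 51.7 = 67874.345 mm^3 = 67.874345 cm^3
Mass = 67.874345 * 1.32 / 1000 = 0.08959414 kg
Cost = 0.08959414 * 238.4 = 21.3592 $


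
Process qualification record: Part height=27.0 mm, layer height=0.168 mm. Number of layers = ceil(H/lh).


Layers = ceil(27.0/0.168) = 161


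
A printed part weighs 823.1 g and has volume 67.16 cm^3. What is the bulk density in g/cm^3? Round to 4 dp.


rho = 823.1 / 67.16 = 12.2558 g/cm^3


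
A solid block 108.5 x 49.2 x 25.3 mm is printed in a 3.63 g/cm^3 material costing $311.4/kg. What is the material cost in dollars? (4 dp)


V = 108.5 * 49.2 * 25.3 = 135056.46 mm^3 = 135.05646 cm^3
Mass = 135.05646 * 3.63 / 1000 = 0.49025495 kg
Cost = 0.49025495 * 311.4 = 152.6654 $


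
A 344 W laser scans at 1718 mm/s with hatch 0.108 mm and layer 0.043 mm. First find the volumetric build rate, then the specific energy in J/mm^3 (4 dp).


Build rate = 1718 * 0.108 * 0.043 = 7.978392 mm^3/s
SE = 344 / 7.978392 = 43.1165 J/mm^3


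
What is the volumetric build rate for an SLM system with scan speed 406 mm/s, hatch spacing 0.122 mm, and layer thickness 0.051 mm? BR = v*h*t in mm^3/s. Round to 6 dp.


Rate = 406 * 0.122 * 0.051 = 2.526132 mm^3/s


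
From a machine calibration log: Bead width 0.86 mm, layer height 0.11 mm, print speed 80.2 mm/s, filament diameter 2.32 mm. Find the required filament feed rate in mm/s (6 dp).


Q = 0.86 * 0.11 * 80.2 = 7.58692 mm^3/s
A_fil = pi*(2.32/2)^2 = 4.22732707 mm^2
v_feed = 7.58692 / 4.22732707 = 1.794732 mm/s


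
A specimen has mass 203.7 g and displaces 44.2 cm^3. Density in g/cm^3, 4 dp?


rho = 203.7 / 44.2 = 4.6086 g/cm^3


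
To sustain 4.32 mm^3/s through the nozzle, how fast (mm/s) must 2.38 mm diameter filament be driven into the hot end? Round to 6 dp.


A = pi*(2.38/2)^2 = 4.448809
v = 4.32 / 4.448809 = 0.971046 mm/s


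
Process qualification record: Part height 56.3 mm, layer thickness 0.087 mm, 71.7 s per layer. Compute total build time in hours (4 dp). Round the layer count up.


Layers = ceil(56.3/0.087) = 648
t = 648 * 71.7 / 3600 = 12.906 hrs


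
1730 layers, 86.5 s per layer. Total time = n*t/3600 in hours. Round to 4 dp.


t = 1730 * 86.5 / 3600 = 41.5681 hrs


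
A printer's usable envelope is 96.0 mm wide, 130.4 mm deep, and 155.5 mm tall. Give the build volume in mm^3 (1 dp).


V = 96.0 * 130.4 * 155.5 = 1946611.2 mm^3


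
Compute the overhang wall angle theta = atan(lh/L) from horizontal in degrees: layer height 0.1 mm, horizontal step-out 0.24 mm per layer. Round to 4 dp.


angle = atan(0.1/0.24) = 22.6199 degrees


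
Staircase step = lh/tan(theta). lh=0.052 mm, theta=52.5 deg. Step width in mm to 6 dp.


step = 0.052 / tan(52.5) = 0.039901 mm


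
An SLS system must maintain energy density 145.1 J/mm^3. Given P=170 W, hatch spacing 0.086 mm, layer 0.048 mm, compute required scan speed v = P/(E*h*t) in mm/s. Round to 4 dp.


v = 170 / (145.1*0.086*0.048) = 283.8192 mm/s


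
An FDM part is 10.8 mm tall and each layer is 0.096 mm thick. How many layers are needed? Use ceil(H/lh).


Layers = ceil(10.8/0.096) = 113


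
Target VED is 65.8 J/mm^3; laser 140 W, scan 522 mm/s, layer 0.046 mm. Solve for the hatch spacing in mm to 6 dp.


h = 140 / (65.8*522*0.046) = 0.088608 mm


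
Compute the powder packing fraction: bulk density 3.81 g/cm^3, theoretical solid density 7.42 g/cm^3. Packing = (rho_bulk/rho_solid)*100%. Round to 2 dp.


Packing = (3.81/7.42)*100 = 51.35 %


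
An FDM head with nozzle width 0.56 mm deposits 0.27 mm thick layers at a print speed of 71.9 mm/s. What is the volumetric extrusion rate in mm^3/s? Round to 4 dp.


Rate = 0.56 * 0.27 * 71.9 = 10.8713 mm^3/s


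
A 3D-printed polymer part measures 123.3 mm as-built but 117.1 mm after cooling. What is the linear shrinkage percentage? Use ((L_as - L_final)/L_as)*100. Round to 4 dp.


Shrinkage = ((123.3-117.1)/123.3)*100 = 5.0284 %


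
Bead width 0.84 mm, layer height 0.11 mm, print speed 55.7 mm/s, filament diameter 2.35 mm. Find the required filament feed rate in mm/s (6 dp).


Q = 0.84 * 0.11 * 55.7 = 5.14668 mm^3/s
A_fil = pi*(2.35/2)^2 = 4.33736136 mm^2
v_feed = 5.14668 / 4.33736136 = 1.186592 mm/s


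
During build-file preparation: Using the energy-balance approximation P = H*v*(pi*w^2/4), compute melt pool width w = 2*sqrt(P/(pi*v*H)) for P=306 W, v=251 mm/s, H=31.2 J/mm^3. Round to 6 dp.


w = 2*sqrt(306/(pi*251*31.2)) = 0.22305 mm


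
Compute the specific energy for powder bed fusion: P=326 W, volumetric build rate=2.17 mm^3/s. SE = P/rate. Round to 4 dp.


SE = 326 / 2.17 = 150.2304 J/mm^3


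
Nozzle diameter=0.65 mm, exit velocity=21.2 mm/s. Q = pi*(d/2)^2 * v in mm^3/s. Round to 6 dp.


A = pi*(0.65/2)^2 = 0.33183072 mm^2
Q = 0.33183072 * 21.2 = 7.034811 mm^3/s


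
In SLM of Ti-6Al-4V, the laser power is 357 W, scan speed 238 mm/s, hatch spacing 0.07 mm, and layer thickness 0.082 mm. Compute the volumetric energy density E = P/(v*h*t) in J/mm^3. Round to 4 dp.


E = 357 / (238*0.07*0.082) = 261.324 J/mm^3


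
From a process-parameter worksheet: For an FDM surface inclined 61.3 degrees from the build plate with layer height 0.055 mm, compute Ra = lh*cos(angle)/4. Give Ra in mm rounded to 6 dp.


Ra = 0.055 * cos(61.3) / 4 = 0.006603 mm


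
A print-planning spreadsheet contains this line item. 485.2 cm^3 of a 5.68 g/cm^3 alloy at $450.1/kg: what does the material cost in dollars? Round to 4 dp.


Mass = 485.2*5.68/1000 = 2.755936 kg
Cost = 2.755936 * 450.1 = 1240.4468 $


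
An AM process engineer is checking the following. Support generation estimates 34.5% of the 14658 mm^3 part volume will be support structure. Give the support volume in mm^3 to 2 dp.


V_support = 14658 * 0.345 = 5057.01 mm^3


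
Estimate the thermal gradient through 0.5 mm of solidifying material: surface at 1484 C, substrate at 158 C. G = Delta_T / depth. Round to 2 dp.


G = (1484-158)/0.5 = 2652.0 C/mm


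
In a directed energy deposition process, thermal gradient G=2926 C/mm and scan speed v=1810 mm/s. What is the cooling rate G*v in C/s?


CR = 2926 * 1810 = 5296060 C/s


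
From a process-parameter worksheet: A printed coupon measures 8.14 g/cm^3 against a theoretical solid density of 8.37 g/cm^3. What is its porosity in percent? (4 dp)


Porosity = (1-8.14/8.37)*100 = 2.7479 %


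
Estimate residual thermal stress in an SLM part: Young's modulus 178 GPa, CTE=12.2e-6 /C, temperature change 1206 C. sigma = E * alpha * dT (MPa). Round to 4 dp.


sigma = 178*1000 * 12.2e-6 * 1206 = 2618.9496 MPa


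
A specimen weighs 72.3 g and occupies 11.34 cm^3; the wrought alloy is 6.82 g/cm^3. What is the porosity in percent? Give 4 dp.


rho_part = 72.3 / 11.34 = 6.37566138 g/cm^3
Porosity = (1 - 6.37566138/6.82)*100 = 6.5152 %


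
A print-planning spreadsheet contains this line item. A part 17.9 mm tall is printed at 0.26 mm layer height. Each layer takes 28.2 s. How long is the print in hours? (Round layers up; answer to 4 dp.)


Layers = ceil(17.9/0.26) = 69
t = 69 * 28.2 / 3600 = 0.5405 hrs


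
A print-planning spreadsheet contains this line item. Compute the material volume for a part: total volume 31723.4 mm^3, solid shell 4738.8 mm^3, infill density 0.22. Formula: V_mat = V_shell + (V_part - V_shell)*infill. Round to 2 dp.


V_infill = (31723.4 - 4738.8) * 0.22 = 5936.61
V_total = 4738.8 + 5936.61 = 10675.41 mm^3


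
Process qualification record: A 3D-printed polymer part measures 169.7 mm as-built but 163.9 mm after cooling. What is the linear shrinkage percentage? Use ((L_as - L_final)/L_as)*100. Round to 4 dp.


Shrinkage = ((169.7-163.9)/169.7)*100 = 3.4178 %


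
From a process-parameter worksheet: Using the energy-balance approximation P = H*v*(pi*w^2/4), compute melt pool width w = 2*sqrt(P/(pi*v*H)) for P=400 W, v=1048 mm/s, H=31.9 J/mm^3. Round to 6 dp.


w = 2*sqrt(400/(pi*1048*31.9)) = 0.123427 mm


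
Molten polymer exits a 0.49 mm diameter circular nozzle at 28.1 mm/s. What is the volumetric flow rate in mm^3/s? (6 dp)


A = pi*(0.49/2)^2 = 0.1885741 mm^2
Q = 0.1885741 * 28.1 = 5.298932 mm^3/s


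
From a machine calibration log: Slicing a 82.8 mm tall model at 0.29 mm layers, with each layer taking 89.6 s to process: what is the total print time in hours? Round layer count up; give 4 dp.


Layers = ceil(82.8/0.29) = 286
t = 286 * 89.6 / 3600 = 7.1182 hrs


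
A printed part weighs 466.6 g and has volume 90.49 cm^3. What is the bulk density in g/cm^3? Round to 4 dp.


rho = 466.6 / 90.49 = 5.1564 g/cm^3


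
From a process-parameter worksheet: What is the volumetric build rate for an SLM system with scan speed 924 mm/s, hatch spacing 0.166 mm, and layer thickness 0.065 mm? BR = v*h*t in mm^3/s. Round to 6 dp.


Rate = 924 * 0.166 * 0.065 = 9.96996 mm^3/s


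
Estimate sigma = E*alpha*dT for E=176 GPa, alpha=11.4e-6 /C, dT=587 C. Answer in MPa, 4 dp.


sigma = 176*1000 * 11.4e-6 * 587 = 1177.7568 MPa


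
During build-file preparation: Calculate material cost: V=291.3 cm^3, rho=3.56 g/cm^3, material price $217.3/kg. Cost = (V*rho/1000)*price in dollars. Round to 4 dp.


Mass = 291.3*3.56/1000 = 1.037028 kg
Cost = 1.037028 * 217.3 = 225.3462 $


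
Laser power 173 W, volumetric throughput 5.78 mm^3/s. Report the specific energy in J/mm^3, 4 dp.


SE = 173 / 5.78 = 29.9308 J/mm^3


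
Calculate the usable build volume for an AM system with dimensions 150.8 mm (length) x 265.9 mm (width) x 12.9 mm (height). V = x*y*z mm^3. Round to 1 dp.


V = 150.8 * 265.9 * 12.9 = 517260.6 mm^3


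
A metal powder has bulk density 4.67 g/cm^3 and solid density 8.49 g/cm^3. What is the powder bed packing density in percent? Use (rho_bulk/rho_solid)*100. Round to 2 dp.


Packing = (4.67/8.49)*100 = 55.01 %


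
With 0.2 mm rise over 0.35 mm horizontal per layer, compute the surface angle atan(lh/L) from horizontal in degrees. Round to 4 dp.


angle = atan(0.2/0.35) = 29.7449 degrees


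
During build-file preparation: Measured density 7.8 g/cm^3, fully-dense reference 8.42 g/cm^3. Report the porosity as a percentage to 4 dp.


Porosity = (1-7.8/8.42)*100 = 7.3634 %


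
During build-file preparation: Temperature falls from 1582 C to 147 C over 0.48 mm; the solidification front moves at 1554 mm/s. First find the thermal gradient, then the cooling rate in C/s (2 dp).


G = (1582-147)/0.48 = 2989.58333333 C/mm
CR = 2989.58333333 * 1554 = 4645812.5 C/s


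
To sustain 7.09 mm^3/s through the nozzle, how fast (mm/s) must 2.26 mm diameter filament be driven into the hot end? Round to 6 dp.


A = pi*(2.26/2)^2 = 4.0115
v = 7.09 / 4.0115 = 1.767419 mm/s


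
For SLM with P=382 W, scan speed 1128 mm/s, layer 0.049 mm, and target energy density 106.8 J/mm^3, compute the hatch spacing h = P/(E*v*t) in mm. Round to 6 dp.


h = 382 / (106.8*1128*0.049) = 0.064712 mm


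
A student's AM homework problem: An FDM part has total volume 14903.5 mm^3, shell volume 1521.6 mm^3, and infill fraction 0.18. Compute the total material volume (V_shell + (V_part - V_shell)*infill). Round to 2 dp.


V_infill = (14903.5 - 1521.6) * 0.18 = 2408.74
V_total = 1521.6 + 2408.74 = 3930.34 mm^3


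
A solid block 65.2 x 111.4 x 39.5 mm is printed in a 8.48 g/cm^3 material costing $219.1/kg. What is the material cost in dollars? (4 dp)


V = 65.2 * 111.4 * 39.5 = 286899.56 mm^3 = 286.89956 cm^3
Mass = 286.89956 * 8.48 / 1000 = 2.43290827 kg
Cost = 2.43290827 * 219.1 = 533.0502 $


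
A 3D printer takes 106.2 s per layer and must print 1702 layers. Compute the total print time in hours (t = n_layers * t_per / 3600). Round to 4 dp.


t = 1702 * 106.2 / 3600 = 50.209 hrs


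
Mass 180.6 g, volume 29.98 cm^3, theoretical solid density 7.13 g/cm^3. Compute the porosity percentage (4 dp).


rho_part = 180.6 / 29.98 = 6.02401601 g/cm^3
Porosity = (1 - 6.02401601/7.13)*100 = 15.5117 %


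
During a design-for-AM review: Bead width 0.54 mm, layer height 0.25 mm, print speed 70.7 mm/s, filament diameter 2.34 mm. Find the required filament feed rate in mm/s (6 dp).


Q = 0.54 * 0.25 * 70.7 = 9.5445 mm^3/s
A_fil = pi*(2.34/2)^2 = 4.30052618 mm^2
v_feed = 9.5445 / 4.30052618 = 2.21938 mm/s


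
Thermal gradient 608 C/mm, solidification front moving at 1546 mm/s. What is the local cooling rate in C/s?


CR = 608 * 1546 = 939968 C/s


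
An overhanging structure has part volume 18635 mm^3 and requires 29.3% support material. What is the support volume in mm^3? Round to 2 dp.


V_support = 18635 * 0.293 = 5460.06 mm^3


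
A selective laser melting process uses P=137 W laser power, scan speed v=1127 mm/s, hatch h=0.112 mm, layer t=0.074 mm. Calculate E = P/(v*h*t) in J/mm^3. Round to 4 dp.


E = 137 / (1127*0.112*0.074) = 14.6672 J/mm^3


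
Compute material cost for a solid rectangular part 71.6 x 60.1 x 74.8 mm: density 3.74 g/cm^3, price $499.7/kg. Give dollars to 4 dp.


V = 71.6 * 60.1 * 74.8 = 321876.368 mm^3 = 321.876368 cm^3
Mass = 321.876368 * 3.74 / 1000 = 1.20381762 kg
Cost = 1.20381762 * 499.7 = 601.5477 $


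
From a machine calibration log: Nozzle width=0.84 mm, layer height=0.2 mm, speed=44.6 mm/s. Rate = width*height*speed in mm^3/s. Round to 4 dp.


Rate = 0.84 * 0.2 * 44.6 = 7.4928 mm^3/s


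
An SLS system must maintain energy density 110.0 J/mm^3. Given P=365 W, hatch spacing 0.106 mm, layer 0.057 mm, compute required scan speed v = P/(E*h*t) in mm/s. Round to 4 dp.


v = 365 / (110.0*0.106*0.057) = 549.186 mm/s


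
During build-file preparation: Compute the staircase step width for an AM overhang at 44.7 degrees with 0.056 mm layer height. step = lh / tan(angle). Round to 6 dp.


step = 0.056 / tan(44.7) = 0.05659 mm


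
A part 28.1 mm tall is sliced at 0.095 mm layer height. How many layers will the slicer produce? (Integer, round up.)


Layers = ceil(28.1/0.095) = 296


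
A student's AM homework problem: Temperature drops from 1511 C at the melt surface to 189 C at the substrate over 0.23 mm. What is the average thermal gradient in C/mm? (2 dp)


G = (1511-189)/0.23 = 5747.83 C/mm


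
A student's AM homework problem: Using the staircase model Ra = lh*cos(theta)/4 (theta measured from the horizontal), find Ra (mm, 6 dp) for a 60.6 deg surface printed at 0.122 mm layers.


Ra = 0.122 * cos(60.6) / 4 = 0.014973 mm


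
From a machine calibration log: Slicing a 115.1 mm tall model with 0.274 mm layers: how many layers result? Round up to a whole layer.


Layers = ceil(115.1/0.274) = 421


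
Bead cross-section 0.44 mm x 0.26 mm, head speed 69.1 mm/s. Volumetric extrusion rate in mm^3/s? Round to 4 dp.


Rate = 0.44 * 0.26 * 69.1 = 7.905 mm^3/s


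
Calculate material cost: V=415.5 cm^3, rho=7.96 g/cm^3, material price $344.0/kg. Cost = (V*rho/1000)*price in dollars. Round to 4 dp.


Mass = 415.5*7.96/1000 = 3.30738 kg
Cost = 3.30738 * 344.0 = 1137.7387 $


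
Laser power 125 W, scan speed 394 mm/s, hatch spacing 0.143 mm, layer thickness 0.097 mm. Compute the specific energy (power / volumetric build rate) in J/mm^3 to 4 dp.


Build rate = 394 * 0.143 * 0.097 = 5.465174 mm^3/s
SE = 125 / 5.465174 = 22.8721 J/mm^3


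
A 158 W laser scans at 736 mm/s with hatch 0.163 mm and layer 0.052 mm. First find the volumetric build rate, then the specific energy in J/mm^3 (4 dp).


Build rate = 736 * 0.163 * 0.052 = 6.238336 mm^3/s
SE = 158 / 6.238336 = 25.3273 J/mm^3


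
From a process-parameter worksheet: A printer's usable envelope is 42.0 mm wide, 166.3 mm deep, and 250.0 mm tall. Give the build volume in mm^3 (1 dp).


V = 42.0 * 166.3 * 250.0 = 1746150.0 mm^3


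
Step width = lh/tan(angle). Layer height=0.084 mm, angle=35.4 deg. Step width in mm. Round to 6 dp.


step = 0.084 / tan(35.4) = 0.118199 mm


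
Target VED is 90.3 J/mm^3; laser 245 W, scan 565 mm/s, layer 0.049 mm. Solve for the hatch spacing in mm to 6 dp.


h = 245 / (90.3*565*0.049) = 0.098002 mm


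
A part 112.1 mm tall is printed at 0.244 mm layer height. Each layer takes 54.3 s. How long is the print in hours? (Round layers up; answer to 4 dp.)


Layers = ceil(112.1/0.244) = 460
t = 460 * 54.3 / 3600 = 6.9383 hrs


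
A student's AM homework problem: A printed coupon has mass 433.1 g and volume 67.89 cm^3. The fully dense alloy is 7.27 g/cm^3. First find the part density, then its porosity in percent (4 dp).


rho_part = 433.1 / 67.89 = 6.37943733 g/cm^3
Porosity = (1 - 6.37943733/7.27)*100 = 12.2498 %


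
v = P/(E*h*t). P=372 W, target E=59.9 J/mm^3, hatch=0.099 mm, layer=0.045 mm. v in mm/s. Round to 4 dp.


v = 372 / (59.9*0.099*0.045) = 1394.0181 mm/s


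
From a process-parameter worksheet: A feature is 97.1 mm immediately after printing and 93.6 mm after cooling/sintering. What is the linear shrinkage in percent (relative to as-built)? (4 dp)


Shrinkage = ((97.1-93.6)/97.1)*100 = 3.6045 %


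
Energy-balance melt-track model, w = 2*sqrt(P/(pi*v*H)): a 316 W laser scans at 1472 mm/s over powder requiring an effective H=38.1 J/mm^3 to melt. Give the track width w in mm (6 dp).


w = 2*sqrt(316/(pi*1472*38.1)) = 0.0847 mm


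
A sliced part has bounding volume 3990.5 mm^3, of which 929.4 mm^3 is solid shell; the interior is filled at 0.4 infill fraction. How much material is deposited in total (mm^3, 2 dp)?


V_infill = (3990.5 - 929.4) * 0.4 = 1224.44
V_total = 929.4 + 1224.44 = 2153.84 mm^3


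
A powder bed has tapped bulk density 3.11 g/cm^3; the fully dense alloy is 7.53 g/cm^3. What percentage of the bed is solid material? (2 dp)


Packing = (3.11/7.53)*100 = 41.3 %


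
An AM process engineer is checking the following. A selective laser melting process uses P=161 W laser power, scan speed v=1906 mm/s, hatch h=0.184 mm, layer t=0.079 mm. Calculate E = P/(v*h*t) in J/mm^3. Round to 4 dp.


E = 161 / (1906*0.184*0.079) = 5.8111 J/mm^3


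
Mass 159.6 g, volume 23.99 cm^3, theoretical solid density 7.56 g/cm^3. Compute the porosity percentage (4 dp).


rho_part = 159.6 / 23.99 = 6.65277199 g/cm^3
Porosity = (1 - 6.65277199/7.56)*100 = 12.0004 %


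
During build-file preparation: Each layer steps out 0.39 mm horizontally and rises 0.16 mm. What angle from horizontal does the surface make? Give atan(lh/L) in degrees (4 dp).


angle = atan(0.16/0.39) = 22.3062 degrees


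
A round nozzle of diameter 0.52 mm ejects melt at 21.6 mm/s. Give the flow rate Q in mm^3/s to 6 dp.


A = pi*(0.52/2)^2 = 0.21237166 mm^2
Q = 0.21237166 * 21.6 = 4.587228 mm^3/s


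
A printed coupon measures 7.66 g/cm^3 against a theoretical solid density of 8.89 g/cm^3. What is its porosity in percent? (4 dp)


Porosity = (1-7.66/8.89)*100 = 13.8358 %


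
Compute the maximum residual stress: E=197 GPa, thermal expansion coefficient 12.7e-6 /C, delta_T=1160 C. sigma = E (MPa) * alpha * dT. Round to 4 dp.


sigma = 197*1000 * 12.7e-6 * 1160 = 2902.204 MPa


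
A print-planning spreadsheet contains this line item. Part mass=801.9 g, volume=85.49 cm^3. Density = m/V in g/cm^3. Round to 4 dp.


rho = 801.9 / 85.49 = 9.38 g/cm^3


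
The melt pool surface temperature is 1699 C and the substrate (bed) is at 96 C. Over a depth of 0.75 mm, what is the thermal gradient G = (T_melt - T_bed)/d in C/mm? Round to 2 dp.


G = (1699-96)/0.75 = 2137.33 C/mm


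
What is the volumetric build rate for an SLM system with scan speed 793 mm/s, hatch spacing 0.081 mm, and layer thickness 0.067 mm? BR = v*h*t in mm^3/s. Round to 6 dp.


Rate = 793 * 0.081 * 0.067 = 4.303611 mm^3/s


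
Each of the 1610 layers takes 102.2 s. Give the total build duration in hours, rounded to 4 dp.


t = 1610 * 102.2 / 3600 = 45.7061 hrs


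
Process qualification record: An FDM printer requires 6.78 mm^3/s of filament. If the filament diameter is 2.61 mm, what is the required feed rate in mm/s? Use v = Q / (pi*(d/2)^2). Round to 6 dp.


A = pi*(2.61/2)^2 = 5.350211
v = 6.78 / 5.350211 = 1.26724 mm/s


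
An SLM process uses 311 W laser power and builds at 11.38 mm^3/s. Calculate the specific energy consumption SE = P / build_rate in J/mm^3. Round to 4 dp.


SE = 311 / 11.38 = 27.3286 J/mm^3


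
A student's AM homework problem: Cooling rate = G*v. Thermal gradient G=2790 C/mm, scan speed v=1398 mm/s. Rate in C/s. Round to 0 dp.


CR = 2790 * 1398 = 3900420 C/s


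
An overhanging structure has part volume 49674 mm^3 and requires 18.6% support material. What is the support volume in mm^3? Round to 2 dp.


V_support = 49674 * 0.186 = 9239.36 mm^3


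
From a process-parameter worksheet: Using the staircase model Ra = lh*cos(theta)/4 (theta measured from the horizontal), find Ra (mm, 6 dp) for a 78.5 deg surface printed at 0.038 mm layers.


Ra = 0.038 * cos(78.5) / 4 = 0.001894 mm


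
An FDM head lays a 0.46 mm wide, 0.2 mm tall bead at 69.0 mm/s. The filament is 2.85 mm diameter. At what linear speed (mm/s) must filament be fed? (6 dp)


Q = 0.46 * 0.2 * 69.0 = 6.348 mm^3/s
A_fil = pi*(2.85/2)^2 = 6.37939658 mm^2
v_feed = 6.348 / 6.37939658 = 0.995078 mm/s


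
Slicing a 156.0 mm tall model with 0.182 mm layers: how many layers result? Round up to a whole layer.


Layers = ceil(156.0/0.182) = 858


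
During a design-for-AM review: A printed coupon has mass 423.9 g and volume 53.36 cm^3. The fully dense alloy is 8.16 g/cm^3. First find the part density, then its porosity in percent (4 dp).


rho_part = 423.9 / 53.36 = 7.94415292 g/cm^3
Porosity = (1 - 7.94415292/8.16)*100 = 2.6452 %


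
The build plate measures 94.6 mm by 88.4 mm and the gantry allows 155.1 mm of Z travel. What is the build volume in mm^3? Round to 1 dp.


V = 94.6 * 88.4 * 155.1 = 1297045.5 mm^3


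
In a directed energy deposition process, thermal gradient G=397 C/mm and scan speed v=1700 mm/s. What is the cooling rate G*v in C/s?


CR = 397 * 1700 = 674900 C/s


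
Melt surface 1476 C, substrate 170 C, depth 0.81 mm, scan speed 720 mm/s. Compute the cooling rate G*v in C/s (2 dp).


G = (1476-170)/0.81 = 1612.34567901 C/mm
CR = 1612.34567901 * 720 = 1160888.89 C/s


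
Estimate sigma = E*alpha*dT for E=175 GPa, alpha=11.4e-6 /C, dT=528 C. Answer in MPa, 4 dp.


sigma = 175*1000 * 11.4e-6 * 528 = 1053.36 MPa


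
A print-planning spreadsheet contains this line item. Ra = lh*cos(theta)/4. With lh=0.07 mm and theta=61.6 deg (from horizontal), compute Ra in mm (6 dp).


Ra = 0.07 * cos(61.6) / 4 = 0.008323 mm


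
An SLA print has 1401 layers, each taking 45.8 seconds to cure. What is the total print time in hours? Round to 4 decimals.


t = 1401 * 45.8 / 3600 = 17.8238 hrs


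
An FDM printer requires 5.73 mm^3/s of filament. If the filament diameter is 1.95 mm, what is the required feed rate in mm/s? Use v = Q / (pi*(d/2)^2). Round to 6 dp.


A = pi*(1.95/2)^2 = 2.986477
v = 5.73 / 2.986477 = 1.918649 mm/s


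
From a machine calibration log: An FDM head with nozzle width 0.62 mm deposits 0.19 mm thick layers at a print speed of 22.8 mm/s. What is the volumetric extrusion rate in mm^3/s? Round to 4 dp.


Rate = 0.62 * 0.19 * 22.8 = 2.6858 mm^3/s


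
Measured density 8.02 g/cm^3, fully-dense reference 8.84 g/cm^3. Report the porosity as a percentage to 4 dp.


Porosity = (1-8.02/8.84)*100 = 9.276 %


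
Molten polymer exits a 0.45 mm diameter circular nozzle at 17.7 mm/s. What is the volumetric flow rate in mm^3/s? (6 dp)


A = pi*(0.45/2)^2 = 0.15904313 mm^2
Q = 0.15904313 * 17.7 = 2.815063 mm^3/s


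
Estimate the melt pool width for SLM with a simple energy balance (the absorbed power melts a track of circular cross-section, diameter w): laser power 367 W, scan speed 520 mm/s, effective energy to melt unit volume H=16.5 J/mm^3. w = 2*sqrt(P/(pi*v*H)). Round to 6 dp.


w = 2*sqrt(367/(pi*520*16.5)) = 0.23337 mm


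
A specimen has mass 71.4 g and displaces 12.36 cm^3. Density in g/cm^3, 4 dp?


rho = 71.4 / 12.36 = 5.7767 g/cm^3


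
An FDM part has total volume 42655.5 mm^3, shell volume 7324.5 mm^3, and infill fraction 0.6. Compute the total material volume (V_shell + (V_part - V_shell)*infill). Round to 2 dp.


V_infill = (42655.5 - 7324.5) * 0.6 = 21198.6
V_total = 7324.5 + 21198.6 = 28523.1 mm^3


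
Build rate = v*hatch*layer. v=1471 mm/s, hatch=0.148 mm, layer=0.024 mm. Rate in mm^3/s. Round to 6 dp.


Rate = 1471 * 0.148 * 0.024 = 5.224992 mm^3/s


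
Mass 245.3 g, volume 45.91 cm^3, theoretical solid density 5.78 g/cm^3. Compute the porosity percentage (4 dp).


rho_part = 245.3 / 45.91 = 5.34306251 g/cm^3
Porosity = (1 - 5.34306251/5.78)*100 = 7.5595 %


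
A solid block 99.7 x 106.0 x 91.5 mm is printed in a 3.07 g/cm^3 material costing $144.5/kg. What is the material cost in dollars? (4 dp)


V = 99.7 * 106.0 * 91.5 = 966990.3 mm^3 = 966.9903 cm^3
Mass = 966.9903 * 3.07 / 1000 = 2.96866022 kg
Cost = 2.96866022 * 144.5 = 428.9714 $
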